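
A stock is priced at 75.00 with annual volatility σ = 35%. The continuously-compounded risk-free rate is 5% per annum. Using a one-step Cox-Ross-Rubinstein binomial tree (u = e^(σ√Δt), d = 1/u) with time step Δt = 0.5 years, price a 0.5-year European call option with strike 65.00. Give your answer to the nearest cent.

14.82

CRR parameters: u = e^(σ√Δt) = e^(0.35·√0.5) = 1.2808, d = 1/u = 0.7808
Per-period rate: rΔt = 0.05·0.5 = 0.025, so R = e^0.025 = 1.0253
Risk-neutral probability p = (e^0.025 − 0.7808)/(1.2808 − 0.7808) = 0.2446/0.5000 = 0.4891
Terminal stock prices: S_u = 96.06, S_d = 58.56
Terminal payoffs (S − K): max(31.06, 0) = 31.06, max(-6.443, 0) = 0
Node 0 (S = 75): V_0 = e^(−0.025)·[0.4891·31.0602 + 0.5109·0.0000] = 14.8155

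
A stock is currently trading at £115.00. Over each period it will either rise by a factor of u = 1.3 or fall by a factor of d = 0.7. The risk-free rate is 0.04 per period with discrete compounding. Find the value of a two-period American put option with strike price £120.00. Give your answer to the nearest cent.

Risk-neutral probability p = (1 + 0.04 − 0.7)/(1.3 − 0.7) = 0.3400/0.6000 = 0.5667
Terminal stock prices: S_uu = 194.4, S_ud = 104.6, S_dd = 56.35
Terminal payoffs (K − S): max(-74.35, 0) = 0, max(15.35, 0) = 15.35, max(63.65, 0) = 63.65
Node u (S = 149.5): continuation = 1/1.04·[0.5667·0.0000 + 0.4333·15.3500] = 6.3958; exercise value = 0.0000 ≤ continuation, so V_u = 6.3958
Node d (S = 80.5): continuation = 1/1.04·[0.5667·15.3500 + 0.4333·63.6500] = 34.8846; exercise value = 39.5000 > continuation, so V_d = 39.5000 (exercise)
Node 0 (S = 115): continuation = 1/1.04·[0.5667·6.3958 + 0.4333·39.5000] = 19.9432; exercise value = 5.0000 ≤ continuation, so V_0 = 19.9432

£19.94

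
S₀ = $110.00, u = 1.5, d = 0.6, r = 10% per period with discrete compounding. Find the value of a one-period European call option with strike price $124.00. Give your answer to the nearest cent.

Risk-neutral probability p = (1 + 0.1 − 0.6)/(1.5 − 0.6) = 0.5000/0.9000 = 0.5556
Terminal stock prices: S_u = 165, S_d = 66
Terminal payoffs (S − K): max(41, 0) = 41, max(-58, 0) = 0
Node 0 (S = 110): V_0 = 1/1.1·[0.5556·41.0000 + 0.4444·0.0000] = 20.7071

$20.71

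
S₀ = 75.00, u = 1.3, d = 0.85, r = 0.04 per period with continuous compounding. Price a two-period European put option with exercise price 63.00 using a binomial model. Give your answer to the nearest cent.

Risk-neutral probability p = (e^0.04 − 0.85)/(1.3 − 0.85) = 0.1908/0.4500 = 0.4240
Terminal stock prices: S_uu = 126.8, S_ud = 82.88, S_dd = 54.19
Terminal payoffs (K − S): max(-63.75, 0) = 0, max(-19.88, 0) = 0, max(8.813, 0) = 8.813
Node u (S = 97.5): V_u = e^(−0.04)·[0.4240·0.0000 + 0.5760·0.0000] = 0.0000
Node d (S = 63.75): V_d = e^(−0.04)·[0.4240·0.0000 + 0.5760·8.8125] = 4.8768
Node 0 (S = 75): V_0 = e^(−0.04)·[0.4240·0.0000 + 0.5760·4.8768] = 2.6988

2.70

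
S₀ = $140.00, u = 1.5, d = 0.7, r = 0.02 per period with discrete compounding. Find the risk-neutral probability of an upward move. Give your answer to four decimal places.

p = 0.4000

Risk-neutral probability p = (1 + 0.02 − 0.7)/(1.5 − 0.7) = 0.3200/0.8000 = 0.4000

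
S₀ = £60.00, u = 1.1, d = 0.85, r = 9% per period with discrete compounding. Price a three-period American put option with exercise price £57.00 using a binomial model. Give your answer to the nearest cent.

Risk-neutral probability p = (1 + 0.09 − 0.85)/(1.1 − 0.85) = 0.2400/0.2500 = 0.9600
Terminal stock prices: S_uuu = 79.86, S_uud = 61.71, S_udd = 47.68, S_ddd = 36.85
Terminal payoffs (K − S): max(-22.86, 0) = 0, max(-4.71, 0) = 0, max(9.315, 0) = 9.315, max(20.15, 0) = 20.15
Node uu (S = 72.6): continuation = 1/1.09·[0.9600·0.0000 + 0.0400·0.0000] = 0.0000; exercise value = 0.0000 ≤ continuation, so V_uu = 0.0000
Node ud (S = 56.1): continuation = 1/1.09·[0.9600·0.0000 + 0.0400·9.3150] = 0.3418; exercise value = 0.9000 > continuation, so V_ud = 0.9000 (exercise)
Node dd (S = 43.35): continuation = 1/1.09·[0.9600·9.3150 + 0.0400·20.1525] = 8.9436; exercise value = 13.6500 > continuation, so V_dd = 13.6500 (exercise)
Node u (S = 66): continuation = 1/1.09·[0.9600·0.0000 + 0.0400·0.9000] = 0.0330; exercise value = 0.0000 ≤ continuation, so V_u = 0.0330
Node d (S = 51): continuation = 1/1.09·[0.9600·0.9000 + 0.0400·13.6500] = 1.2936; exercise value = 6.0000 > continuation, so V_d = 6.0000 (exercise)
Node 0 (S = 60): continuation = 1/1.09·[0.9600·0.0330 + 0.0400·6.0000] = 0.2493; exercise value = 0.0000 ≤ continuation, so V_0 = 0.2493

£0.25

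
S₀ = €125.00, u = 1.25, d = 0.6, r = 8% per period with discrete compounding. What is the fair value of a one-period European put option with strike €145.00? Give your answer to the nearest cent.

€16.95

Risk-neutral probability p = (1 + 0.08 − 0.6)/(1.25 − 0.6) = 0.4800/0.6500 = 0.7385
Terminal stock prices: S_u = 156.2, S_d = 75
Terminal payoffs (K − S): max(-11.25, 0) = 0, max(70, 0) = 70
Node 0 (S = 125): V_0 = 1/1.08·[0.7385·0.0000 + 0.2615·70.0000] = 16.9516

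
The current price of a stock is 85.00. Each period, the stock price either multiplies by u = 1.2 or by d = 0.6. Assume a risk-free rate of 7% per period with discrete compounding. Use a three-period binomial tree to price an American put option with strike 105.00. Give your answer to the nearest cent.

Risk-neutral probability p = (1 + 0.07 − 0.6)/(1.2 − 0.6) = 0.4700/0.6000 = 0.7833
Terminal stock prices: S_uuu = 146.9, S_uud = 73.44, S_udd = 36.72, S_ddd = 18.36
Terminal payoffs (K − S): max(-41.88, 0) = 0, max(31.56, 0) = 31.56, max(68.28, 0) = 68.28, max(86.64, 0) = 86.64
Node uu (S = 122.4): continuation = 1/1.07·[0.7833·0.0000 + 0.2167·31.5600] = 6.3907; exercise value = 0.0000 ≤ continuation, so V_uu = 6.3907
Node ud (S = 61.2): continuation = 1/1.07·[0.7833·31.5600 + 0.2167·68.2800] = 36.9308; exercise value = 43.8000 > continuation, so V_ud = 43.8000 (exercise)
Node dd (S = 30.6): continuation = 1/1.07·[0.7833·68.2800 + 0.2167·86.6400] = 67.5308; exercise value = 74.4000 > continuation, so V_dd = 74.4000 (exercise)
Node u (S = 102): continuation = 1/1.07·[0.7833·6.3907 + 0.2167·43.8000] = 13.5477; exercise value = 3.0000 ≤ continuation, so V_u = 13.5477
Node d (S = 51): continuation = 1/1.07·[0.7833·43.8000 + 0.2167·74.4000] = 47.1308; exercise value = 54.0000 > continuation, so V_d = 54.0000 (exercise)
Node 0 (S = 85): continuation = 1/1.07·[0.7833·13.5477 + 0.2167·54.0000] = 20.8527; exercise value = 20.0000 ≤ continuation, so V_0 = 20.8527

20.85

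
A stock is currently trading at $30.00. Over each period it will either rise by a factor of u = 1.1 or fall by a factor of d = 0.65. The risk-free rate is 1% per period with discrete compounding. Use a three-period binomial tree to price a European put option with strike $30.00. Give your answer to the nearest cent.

Risk-neutral probability p = (1 + 0.01 − 0.65)/(1.1 − 0.65) = 0.3600/0.4500 = 0.8000
Terminal stock prices: S_uuu = 39.93, S_uud = 23.6, S_udd = 13.94, S_ddd = 8.239
Terminal payoffs (K − S): max(-9.93, 0) = 0, max(6.405, 0) = 6.405, max(16.06, 0) = 16.06, max(21.76, 0) = 21.76
Node uu (S = 36.3): V_uu = 1/1.01·[0.8000·0.0000 + 0.2000·6.4050] = 1.2683
Node ud (S = 21.45): V_ud = 1/1.01·[0.8000·6.4050 + 0.2000·16.0575] = 8.2530
Node dd (S = 12.68): V_dd = 1/1.01·[0.8000·16.0575 + 0.2000·21.7613] = 17.0280
Node u (S = 33): V_u = 1/1.01·[0.8000·1.2683 + 0.2000·8.2530] = 2.6389
Node d (S = 19.5): V_d = 1/1.01·[0.8000·8.2530 + 0.2000·17.0280] = 9.9089
Node 0 (S = 30): V_0 = 1/1.01·[0.8000·2.6389 + 0.2000·9.9089] = 4.0523

$4.05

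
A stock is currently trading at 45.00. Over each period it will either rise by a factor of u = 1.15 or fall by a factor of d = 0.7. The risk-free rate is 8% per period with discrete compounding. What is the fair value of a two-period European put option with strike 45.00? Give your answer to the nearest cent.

2.45

Risk-neutral probability p = (1 + 0.08 − 0.7)/(1.15 − 0.7) = 0.3800/0.4500 = 0.8444
Terminal stock prices: S_uu = 59.51, S_ud = 36.22, S_dd = 22.05
Terminal payoffs (K − S): max(-14.51, 0) = 0, max(8.775, 0) = 8.775, max(22.95, 0) = 22.95
Node u (S = 51.75): V_u = 1/1.08·[0.8444·0.0000 + 0.1556·8.7750] = 1.2639
Node d (S = 31.5): V_d = 1/1.08·[0.8444·8.7750 + 0.1556·22.9500] = 10.1667
Node 0 (S = 45): V_0 = 1/1.08·[0.8444·1.2639 + 0.1556·10.1667] = 2.4526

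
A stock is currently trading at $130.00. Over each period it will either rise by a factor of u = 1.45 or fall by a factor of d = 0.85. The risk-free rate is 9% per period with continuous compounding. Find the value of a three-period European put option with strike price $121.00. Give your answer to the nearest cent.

$6.55

Risk-neutral probability p = (e^0.09 − 0.85)/(1.45 − 0.85) = 0.2442/0.6000 = 0.4070
Terminal stock prices: S_uuu = 396.3, S_uud = 232.3, S_udd = 136.2, S_ddd = 79.84
Terminal payoffs (K − S): max(-275.3, 0) = 0, max(-111.3, 0) = 0, max(-15.19, 0) = 0, max(41.16, 0) = 41.16
Node uu (S = 273.3): V_uu = e^(−0.09)·[0.4070·0.0000 + 0.5930·0.0000] = 0.0000
Node ud (S = 160.2): V_ud = e^(−0.09)·[0.4070·0.0000 + 0.5930·0.0000] = 0.0000
Node dd (S = 93.92): V_dd = e^(−0.09)·[0.4070·0.0000 + 0.5930·41.1638] = 22.3108
Node u (S = 188.5): V_u = e^(−0.09)·[0.4070·0.0000 + 0.5930·0.0000] = 0.0000
Node d (S = 110.5): V_d = e^(−0.09)·[0.4070·0.0000 + 0.5930·22.3108] = 12.0924
Node 0 (S = 130): V_0 = e^(−0.09)·[0.4070·0.0000 + 0.5930·12.0924] = 6.5541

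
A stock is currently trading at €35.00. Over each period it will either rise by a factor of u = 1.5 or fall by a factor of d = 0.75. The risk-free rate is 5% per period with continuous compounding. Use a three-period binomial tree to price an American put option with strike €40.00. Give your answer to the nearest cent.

€9.17

Risk-neutral probability p = (e^0.05 − 0.75)/(1.5 − 0.75) = 0.3013/0.7500 = 0.4017
Terminal stock prices: S_uuu = 118.1, S_uud = 59.06, S_udd = 29.53, S_ddd = 14.77
Terminal payoffs (K − S): max(-78.12, 0) = 0, max(-19.06, 0) = 0, max(10.47, 0) = 10.47, max(25.23, 0) = 25.23
Node uu (S = 78.75): continuation = e^(−0.05)·[0.4017·0.0000 + 0.5983·0.0000] = 0.0000; exercise value = 0.0000 ≤ continuation, so V_uu = 0.0000
Node ud (S = 39.38): continuation = e^(−0.05)·[0.4017·0.0000 + 0.5983·10.4688] = 5.9580; exercise value = 0.6250 ≤ continuation, so V_ud = 5.9580
Node dd (S = 19.69): continuation = e^(−0.05)·[0.4017·10.4688 + 0.5983·25.2344] = 18.3617; exercise value = 20.3125 > continuation, so V_dd = 20.3125 (exercise)
Node u (S = 52.5): continuation = e^(−0.05)·[0.4017·0.0000 + 0.5983·5.9580] = 3.3909; exercise value = 0.0000 ≤ continuation, so V_u = 3.3909
Node d (S = 26.25): continuation = e^(−0.05)·[0.4017·5.9580 + 0.5983·20.3125] = 13.8369; exercise value = 13.7500 ≤ continuation, so V_d = 13.8369
Node 0 (S = 35): continuation = e^(−0.05)·[0.4017·3.3909 + 0.5983·13.8369] = 9.1706; exercise value = 5.0000 ≤ continuation, so V_0 = 9.1706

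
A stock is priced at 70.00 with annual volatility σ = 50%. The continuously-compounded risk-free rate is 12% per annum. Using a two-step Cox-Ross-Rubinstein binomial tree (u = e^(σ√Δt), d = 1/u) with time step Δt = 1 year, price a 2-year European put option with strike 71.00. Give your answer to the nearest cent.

CRR parameters: u = e^(σ√Δt) = e^(0.5·√1) = 1.6487, d = 1/u = 0.6065
Per-period rate: rΔt = 0.12·1 = 0.12, so R = e^0.12 = 1.1275
Risk-neutral probability p = (e^0.12 − 0.6065)/(1.6487 − 0.6065) = 0.5210/1.0422 = 0.4999
Terminal stock prices: S_uu = 190.3, S_ud = 70, S_dd = 25.75
Terminal payoffs (K − S): max(-119.3, 0) = 0, max(1, 0) = 1, max(45.25, 0) = 45.25
Node u (S = 115.4): V_u = e^(−0.12)·[0.4999·0.0000 + 0.5001·1.0000] = 0.4436
Node d (S = 42.46): V_d = e^(−0.12)·[0.4999·1.0000 + 0.5001·45.2484] = 20.5142
Node 0 (S = 70): V_0 = e^(−0.12)·[0.4999·0.4436 + 0.5001·20.5142] = 9.2961

9.30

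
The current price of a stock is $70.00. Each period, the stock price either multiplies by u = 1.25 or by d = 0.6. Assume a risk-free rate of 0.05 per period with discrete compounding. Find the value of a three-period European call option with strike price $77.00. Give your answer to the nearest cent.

Risk-neutral probability p = (1 + 0.05 − 0.6)/(1.25 − 0.6) = 0.4500/0.6500 = 0.6923
Terminal stock prices: S_uuu = 136.7, S_uud = 65.62, S_udd = 31.5, S_ddd = 15.12
Terminal payoffs (S − K): max(59.72, 0) = 59.72, max(-11.38, 0) = 0, max(-45.5, 0) = 0, max(-61.88, 0) = 0
Node uu (S = 109.4): V_uu = 1/1.05·[0.6923·59.7188 + 0.3077·0.0000] = 39.3750
Node ud (S = 52.5): V_ud = 1/1.05·[0.6923·0.0000 + 0.3077·0.0000] = 0.0000
Node dd (S = 25.2): V_dd = 1/1.05·[0.6923·0.0000 + 0.3077·0.0000] = 0.0000
Node u (S = 87.5): V_u = 1/1.05·[0.6923·39.3750 + 0.3077·0.0000] = 25.9615
Node d (S = 42): V_d = 1/1.05·[0.6923·0.0000 + 0.3077·0.0000] = 0.0000
Node 0 (S = 70): V_0 = 1/1.05·[0.6923·25.9615 + 0.3077·0.0000] = 17.1175

$17.12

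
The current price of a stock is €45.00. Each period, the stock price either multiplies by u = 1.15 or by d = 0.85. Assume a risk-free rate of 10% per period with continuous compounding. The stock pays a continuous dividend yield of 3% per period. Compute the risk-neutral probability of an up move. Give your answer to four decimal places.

Per-period risk-free factor R = e^0.1 = 1.1052; dividend-adjusted growth = e^(0.1−0.03) = 1.0725.
Risk-neutral probability p = (1.0725 − 0.85)/(1.15 − 0.85) = 0.2225/0.3000 = 0.7417

p = 0.7417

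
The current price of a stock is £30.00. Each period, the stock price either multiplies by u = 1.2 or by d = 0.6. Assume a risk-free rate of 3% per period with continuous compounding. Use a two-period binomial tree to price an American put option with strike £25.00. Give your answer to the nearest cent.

£2.57

Risk-neutral probability p = (e^0.03 − 0.6)/(1.2 − 0.6) = 0.4305/0.6000 = 0.7174
Terminal stock prices: S_uu = 43.2, S_ud = 21.6, S_dd = 10.8
Terminal payoffs (K − S): max(-18.2, 0) = 0, max(3.4, 0) = 3.4, max(14.2, 0) = 14.2
Node u (S = 36): continuation = e^(−0.03)·[0.7174·0.0000 + 0.2826·3.4000] = 0.9324; exercise value = 0.0000 ≤ continuation, so V_u = 0.9324
Node d (S = 18): continuation = e^(−0.03)·[0.7174·3.4000 + 0.2826·14.2000] = 6.2611; exercise value = 7.0000 > continuation, so V_d = 7.0000 (exercise)
Node 0 (S = 30): continuation = e^(−0.03)·[0.7174·0.9324 + 0.2826·7.0000] = 2.5687; exercise value = 0.0000 ≤ continuation, so V_0 = 2.5687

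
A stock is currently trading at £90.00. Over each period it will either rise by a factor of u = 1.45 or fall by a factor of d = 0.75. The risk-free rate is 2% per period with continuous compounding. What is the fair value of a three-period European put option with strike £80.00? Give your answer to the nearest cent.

Risk-neutral probability p = (e^0.02 − 0.75)/(1.45 − 0.75) = 0.2702/0.7000 = 0.3860
Terminal stock prices: S_uuu = 274.4, S_uud = 141.9, S_udd = 73.41, S_ddd = 37.97
Terminal payoffs (K − S): max(-194.4, 0) = 0, max(-61.92, 0) = 0, max(6.594, 0) = 6.594, max(42.03, 0) = 42.03
Node uu (S = 189.2): V_uu = e^(−0.02)·[0.3860·0.0000 + 0.6140·0.0000] = 0.0000
Node ud (S = 97.88): V_ud = e^(−0.02)·[0.3860·0.0000 + 0.6140·6.5938] = 3.9684
Node dd (S = 50.62): V_dd = e^(−0.02)·[0.3860·6.5938 + 0.6140·42.0312] = 27.7909
Node u (S = 130.5): V_u = e^(−0.02)·[0.3860·0.0000 + 0.6140·3.9684] = 2.3883
Node d (S = 67.5): V_d = e^(−0.02)·[0.3860·3.9684 + 0.6140·27.7909] = 18.2271
Node 0 (S = 90): V_0 = e^(−0.02)·[0.3860·2.3883 + 0.6140·18.2271] = 11.8735

£11.87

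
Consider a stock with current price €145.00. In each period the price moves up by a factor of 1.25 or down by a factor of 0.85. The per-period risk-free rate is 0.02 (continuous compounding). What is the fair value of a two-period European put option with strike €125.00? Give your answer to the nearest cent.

Risk-neutral probability p = (e^0.02 − 0.85)/(1.25 − 0.85) = 0.1702/0.4000 = 0.4255
Terminal stock prices: S_uu = 226.6, S_ud = 154.1, S_dd = 104.8
Terminal payoffs (K − S): max(-101.6, 0) = 0, max(-29.06, 0) = 0, max(20.24, 0) = 20.24
Node u (S = 181.2): V_u = e^(−0.02)·[0.4255·0.0000 + 0.5745·0.0000] = 0.0000
Node d (S = 123.2): V_d = e^(−0.02)·[0.4255·0.0000 + 0.5745·20.2375] = 11.3962
Node 0 (S = 145): V_0 = e^(−0.02)·[0.4255·0.0000 + 0.5745·11.3962] = 6.4174

€6.42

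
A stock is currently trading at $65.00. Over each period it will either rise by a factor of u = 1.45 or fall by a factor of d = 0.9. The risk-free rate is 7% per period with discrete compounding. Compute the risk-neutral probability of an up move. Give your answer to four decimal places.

Risk-neutral probability p = (1 + 0.07 − 0.9)/(1.45 − 0.9) = 0.1700/0.5500 = 0.3091

p = 0.3091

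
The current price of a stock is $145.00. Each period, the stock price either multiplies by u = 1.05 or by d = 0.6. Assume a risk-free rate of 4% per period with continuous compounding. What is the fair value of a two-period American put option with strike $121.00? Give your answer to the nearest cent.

Risk-neutral probability p = (e^0.04 − 0.6)/(1.05 − 0.6) = 0.4408/0.4500 = 0.9796
Terminal stock prices: S_uu = 159.9, S_ud = 91.35, S_dd = 52.2
Terminal payoffs (K − S): max(-38.86, 0) = 0, max(29.65, 0) = 29.65, max(68.8, 0) = 68.8
Node u (S = 152.2): continuation = e^(−0.04)·[0.9796·0.0000 + 0.0204·29.6500] = 0.5817; exercise value = 0.0000 ≤ continuation, so V_u = 0.5817
Node d (S = 87): continuation = e^(−0.04)·[0.9796·29.6500 + 0.0204·68.8000] = 29.2555; exercise value = 34.0000 > continuation, so V_d = 34.0000 (exercise)
Node 0 (S = 145): continuation = e^(−0.04)·[0.9796·0.5817 + 0.0204·34.0000] = 1.2146; exercise value = 0.0000 ≤ continuation, so V_0 = 1.2146

$1.21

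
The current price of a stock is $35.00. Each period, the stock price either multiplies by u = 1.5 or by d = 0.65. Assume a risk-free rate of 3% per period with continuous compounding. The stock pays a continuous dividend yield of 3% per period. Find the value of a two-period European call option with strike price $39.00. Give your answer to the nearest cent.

Per-period risk-free factor R = e^0.03 = 1.0305; dividend-adjusted growth = e^(0.03−0.03) = 1.0000.
Risk-neutral probability p = (1.0000 − 0.65)/(1.5 − 0.65) = 0.3500/0.8500 = 0.4118
Terminal stock prices: S_uu = 78.75, S_ud = 34.12, S_dd = 14.79
Terminal payoffs (S − K): max(39.75, 0) = 39.75, max(-4.875, 0) = 0, max(-24.21, 0) = 0
Node u (S = 52.5): V_u = e^(−0.03)·[0.4118·39.7500 + 0.5882·0.0000] = 15.8839
Node d (S = 22.75): V_d = e^(−0.03)·[0.4118·0.0000 + 0.5882·0.0000] = 0.0000
Node 0 (S = 35): V_0 = e^(−0.03)·[0.4118·15.8839 + 0.5882·0.0000] = 6.3471

$6.35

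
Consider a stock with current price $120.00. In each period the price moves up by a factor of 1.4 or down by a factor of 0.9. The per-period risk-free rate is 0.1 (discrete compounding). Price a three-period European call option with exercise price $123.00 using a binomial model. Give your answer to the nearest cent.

$33.35

Risk-neutral probability p = (1 + 0.1 − 0.9)/(1.4 − 0.9) = 0.2000/0.5000 = 0.4000
Terminal stock prices: S_uuu = 329.3, S_uud = 211.7, S_udd = 136.1, S_ddd = 87.48
Terminal payoffs (S − K): max(206.3, 0) = 206.3, max(88.68, 0) = 88.68, max(13.08, 0) = 13.08, max(-35.52, 0) = 0
Node uu (S = 235.2): V_uu = 1/1.1·[0.4000·206.2800 + 0.6000·88.6800] = 123.3818
Node ud (S = 151.2): V_ud = 1/1.1·[0.4000·88.6800 + 0.6000·13.0800] = 39.3818
Node dd (S = 97.2): V_dd = 1/1.1·[0.4000·13.0800 + 0.6000·0.0000] = 4.7564
Node u (S = 168): V_u = 1/1.1·[0.4000·123.3818 + 0.6000·39.3818] = 66.3471
Node d (S = 108): V_d = 1/1.1·[0.4000·39.3818 + 0.6000·4.7564] = 16.9150
Node 0 (S = 120): V_0 = 1/1.1·[0.4000·66.3471 + 0.6000·16.9150] = 33.3526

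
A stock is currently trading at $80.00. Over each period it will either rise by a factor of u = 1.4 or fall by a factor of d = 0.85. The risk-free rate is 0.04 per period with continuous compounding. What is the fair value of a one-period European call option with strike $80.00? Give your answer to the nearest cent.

$10.67

Risk-neutral probability p = (e^0.04 − 0.85)/(1.4 − 0.85) = 0.1908/0.5500 = 0.3469
Terminal stock prices: S_u = 112, S_d = 68
Terminal payoffs (S − K): max(32, 0) = 32, max(-12, 0) = 0
Node 0 (S = 80): V_0 = e^(−0.04)·[0.3469·32.0000 + 0.6531·0.0000] = 10.6664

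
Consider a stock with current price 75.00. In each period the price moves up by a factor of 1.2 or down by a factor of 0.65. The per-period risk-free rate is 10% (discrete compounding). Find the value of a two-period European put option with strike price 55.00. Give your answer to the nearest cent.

0.64

Risk-neutral probability p = (1 + 0.1 − 0.65)/(1.2 − 0.65) = 0.4500/0.5500 = 0.8182
Terminal stock prices: S_uu = 108, S_ud = 58.5, S_dd = 31.69
Terminal payoffs (K − S): max(-53, 0) = 0, max(-3.5, 0) = 0, max(23.31, 0) = 23.31
Node u (S = 90): V_u = 1/1.1·[0.8182·0.0000 + 0.1818·0.0000] = 0.0000
Node d (S = 48.75): V_d = 1/1.1·[0.8182·0.0000 + 0.1818·23.3125] = 3.8533
Node 0 (S = 75): V_0 = 1/1.1·[0.8182·0.0000 + 0.1818·3.8533] = 0.6369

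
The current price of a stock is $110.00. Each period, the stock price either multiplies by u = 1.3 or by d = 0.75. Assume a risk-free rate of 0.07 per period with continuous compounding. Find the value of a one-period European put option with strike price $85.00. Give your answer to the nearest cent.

Risk-neutral probability p = (e^0.07 − 0.75)/(1.3 − 0.75) = 0.3225/0.5500 = 0.5864
Terminal stock prices: S_u = 143, S_d = 82.5
Terminal payoffs (K − S): max(-58, 0) = 0, max(2.5, 0) = 2.5
Node 0 (S = 110): V_0 = e^(−0.07)·[0.5864·0.0000 + 0.4136·2.5000] = 0.9641

$0.96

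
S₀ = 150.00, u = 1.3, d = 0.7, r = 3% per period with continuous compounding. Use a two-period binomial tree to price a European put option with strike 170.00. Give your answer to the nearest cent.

33.95

Risk-neutral probability p = (e^0.03 − 0.7)/(1.3 − 0.7) = 0.3305/0.6000 = 0.5508
Terminal stock prices: S_uu = 253.5, S_ud = 136.5, S_dd = 73.5
Terminal payoffs (K − S): max(-83.5, 0) = 0, max(33.5, 0) = 33.5, max(96.5, 0) = 96.5
Node u (S = 195): V_u = e^(−0.03)·[0.5508·0.0000 + 0.4492·33.5000] = 14.6048
Node d (S = 105): V_d = e^(−0.03)·[0.5508·33.5000 + 0.4492·96.5000] = 59.9757
Node 0 (S = 150): V_0 = e^(−0.03)·[0.5508·14.6048 + 0.4492·59.9757] = 33.9533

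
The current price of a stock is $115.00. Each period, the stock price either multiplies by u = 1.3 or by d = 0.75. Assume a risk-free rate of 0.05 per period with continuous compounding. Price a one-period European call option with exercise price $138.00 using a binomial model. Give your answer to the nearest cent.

Risk-neutral probability p = (e^0.05 − 0.75)/(1.3 − 0.75) = 0.3013/0.5500 = 0.5478
Terminal stock prices: S_u = 149.5, S_d = 86.25
Terminal payoffs (S − K): max(11.5, 0) = 11.5, max(-51.75, 0) = 0
Node 0 (S = 115): V_0 = e^(−0.05)·[0.5478·11.5000 + 0.4522·0.0000] = 5.9921

$5.99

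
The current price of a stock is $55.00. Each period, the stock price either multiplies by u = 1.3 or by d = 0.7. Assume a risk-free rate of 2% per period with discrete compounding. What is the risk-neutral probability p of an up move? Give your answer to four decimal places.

Risk-neutral probability p = (1 + 0.02 − 0.7)/(1.3 − 0.7) = 0.3200/0.6000 = 0.5333

p = 0.5333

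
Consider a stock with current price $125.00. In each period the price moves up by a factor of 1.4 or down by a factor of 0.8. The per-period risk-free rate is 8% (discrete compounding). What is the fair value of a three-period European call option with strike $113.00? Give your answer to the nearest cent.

$41.51

Risk-neutral probability p = (1 + 0.08 − 0.8)/(1.4 − 0.8) = 0.2800/0.6000 = 0.4667
Terminal stock prices: S_uuu = 343, S_uud = 196, S_udd = 112, S_ddd = 64
Terminal payoffs (S − K): max(230, 0) = 230, max(83, 0) = 83, max(-1, 0) = 0, max(-49, 0) = 0
Node uu (S = 245): V_uu = 1/1.08·[0.4667·230.0000 + 0.5333·83.0000] = 140.3704
Node ud (S = 140): V_ud = 1/1.08·[0.4667·83.0000 + 0.5333·0.0000] = 35.8642
Node dd (S = 80): V_dd = 1/1.08·[0.4667·0.0000 + 0.5333·0.0000] = 0.0000
Node u (S = 175): V_u = 1/1.08·[0.4667·140.3704 + 0.5333·35.8642] = 78.3646
Node d (S = 100): V_d = 1/1.08·[0.4667·35.8642 + 0.5333·0.0000] = 15.4969
Node 0 (S = 125): V_0 = 1/1.08·[0.4667·78.3646 + 0.5333·15.4969] = 41.5140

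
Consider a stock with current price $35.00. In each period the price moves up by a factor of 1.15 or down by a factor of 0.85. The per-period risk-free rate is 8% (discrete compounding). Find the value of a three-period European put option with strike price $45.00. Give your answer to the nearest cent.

Risk-neutral probability p = (1 + 0.08 − 0.85)/(1.15 − 0.85) = 0.2300/0.3000 = 0.7667
Terminal stock prices: S_uuu = 53.23, S_uud = 39.34, S_udd = 29.08, S_ddd = 21.49
Terminal payoffs (K − S): max(-8.231, 0) = 0, max(5.656, 0) = 5.656, max(15.92, 0) = 15.92, max(23.51, 0) = 23.51
Node uu (S = 46.29): V_uu = 1/1.08·[0.7667·0.0000 + 0.2333·5.6556] = 1.2219
Node ud (S = 34.21): V_ud = 1/1.08·[0.7667·5.6556 + 0.2333·15.9194] = 7.4542
Node dd (S = 25.29): V_dd = 1/1.08·[0.7667·15.9194 + 0.2333·23.5056] = 16.3792
Node u (S = 40.25): V_u = 1/1.08·[0.7667·1.2219 + 0.2333·7.4542] = 2.4779
Node d (S = 29.75): V_d = 1/1.08·[0.7667·7.4542 + 0.2333·16.3792] = 8.8302
Node 0 (S = 35): V_0 = 1/1.08·[0.7667·2.4779 + 0.2333·8.8302] = 3.6667

$3.67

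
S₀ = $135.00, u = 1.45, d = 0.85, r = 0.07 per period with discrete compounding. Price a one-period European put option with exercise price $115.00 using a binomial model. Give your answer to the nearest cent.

$0.15

Risk-neutral probability p = (1 + 0.07 − 0.85)/(1.45 − 0.85) = 0.2200/0.6000 = 0.3667
Terminal stock prices: S_u = 195.8, S_d = 114.8
Terminal payoffs (K − S): max(-80.75, 0) = 0, max(0.25, 0) = 0.25
Node 0 (S = 135): V_0 = 1/1.07·[0.3667·0.0000 + 0.6333·0.2500] = 0.1480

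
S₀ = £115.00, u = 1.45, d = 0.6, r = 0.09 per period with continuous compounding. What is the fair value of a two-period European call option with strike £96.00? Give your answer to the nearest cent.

£42.81

Risk-neutral probability p = (e^0.09 − 0.6)/(1.45 − 0.6) = 0.4942/0.8500 = 0.5814
Terminal stock prices: S_uu = 241.8, S_ud = 100, S_dd = 41.4
Terminal payoffs (S − K): max(145.8, 0) = 145.8, max(4.05, 0) = 4.05, max(-54.6, 0) = 0
Node u (S = 166.8): V_u = e^(−0.09)·[0.5814·145.7875 + 0.4186·4.0500] = 79.0126
Node d (S = 69): V_d = e^(−0.09)·[0.5814·4.0500 + 0.4186·0.0000] = 2.1519
Node 0 (S = 115): V_0 = e^(−0.09)·[0.5814·79.0126 + 0.4186·2.1519] = 42.8061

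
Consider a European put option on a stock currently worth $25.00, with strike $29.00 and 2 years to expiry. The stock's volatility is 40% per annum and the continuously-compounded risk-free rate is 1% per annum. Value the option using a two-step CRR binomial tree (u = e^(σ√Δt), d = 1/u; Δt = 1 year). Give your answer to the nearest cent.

CRR parameters: u = e^(σ√Δt) = e^(0.4·√1) = 1.4918, d = 1/u = 0.6703
Per-period rate: rΔt = 0.01·1 = 0.01, so R = e^0.01 = 1.0101
Risk-neutral probability p = (e^0.01 − 0.6703)/(1.4918 − 0.6703) = 0.3397/0.8215 = 0.4135
Terminal stock prices: S_uu = 55.64, S_ud = 25, S_dd = 11.23
Terminal payoffs (K − S): max(-26.64, 0) = 0, max(4, 0) = 4, max(17.77, 0) = 17.77
Node u (S = 37.3): V_u = e^(−0.01)·[0.4135·0.0000 + 0.5865·4.0000] = 2.3225
Node d (S = 16.76): V_d = e^(−0.01)·[0.4135·4.0000 + 0.5865·17.7668] = 11.9534
Node 0 (S = 25): V_0 = e^(−0.01)·[0.4135·2.3225 + 0.5865·11.9534] = 7.8913

$7.89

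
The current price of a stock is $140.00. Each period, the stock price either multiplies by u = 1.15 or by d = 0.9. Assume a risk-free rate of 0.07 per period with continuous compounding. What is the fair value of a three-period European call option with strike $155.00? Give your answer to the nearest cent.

Risk-neutral probability p = (e^0.07 − 0.9)/(1.15 − 0.9) = 0.1725/0.2500 = 0.6900
Terminal stock prices: S_uuu = 212.9, S_uud = 166.6, S_udd = 130.4, S_ddd = 102.1
Terminal payoffs (S − K): max(57.92, 0) = 57.92, max(11.63, 0) = 11.63, max(-24.59, 0) = 0, max(-52.94, 0) = 0
Node uu (S = 185.1): V_uu = e^(−0.07)·[0.6900·57.9225 + 0.3100·11.6350] = 40.6290
Node ud (S = 144.9): V_ud = e^(−0.07)·[0.6900·11.6350 + 0.3100·0.0000] = 7.4858
Node dd (S = 113.4): V_dd = e^(−0.07)·[0.6900·0.0000 + 0.3100·0.0000] = 0.0000
Node u (S = 161): V_u = e^(−0.07)·[0.6900·40.6290 + 0.3100·7.4858] = 28.3034
Node d (S = 126): V_d = e^(−0.07)·[0.6900·7.4858 + 0.3100·0.0000] = 4.8162
Node 0 (S = 140): V_0 = e^(−0.07)·[0.6900·28.3034 + 0.3100·4.8162] = 19.6019

$19.60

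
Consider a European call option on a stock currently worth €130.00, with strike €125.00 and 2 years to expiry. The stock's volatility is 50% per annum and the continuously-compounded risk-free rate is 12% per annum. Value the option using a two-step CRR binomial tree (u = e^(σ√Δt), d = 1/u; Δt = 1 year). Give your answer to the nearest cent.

CRR parameters: u = e^(σ√Δt) = e^(0.5·√1) = 1.6487, d = 1/u = 0.6065
Per-period rate: rΔt = 0.12·1 = 0.12, so R = e^0.12 = 1.1275
Risk-neutral probability p = (e^0.12 − 0.6065)/(1.6487 − 0.6065) = 0.5210/1.0422 = 0.4999
Terminal stock prices: S_uu = 353.4, S_ud = 130, S_dd = 47.82
Terminal payoffs (S − K): max(228.4, 0) = 228.4, max(5, 0) = 5, max(-77.18, 0) = 0
Node u (S = 214.3): V_u = e^(−0.12)·[0.4999·228.3766 + 0.5001·5.0000] = 103.4687
Node d (S = 78.85): V_d = e^(−0.12)·[0.4999·5.0000 + 0.5001·0.0000] = 2.2168
Node 0 (S = 130): V_0 = e^(−0.12)·[0.4999·103.4687 + 0.5001·2.2168] = 46.8562

€46.86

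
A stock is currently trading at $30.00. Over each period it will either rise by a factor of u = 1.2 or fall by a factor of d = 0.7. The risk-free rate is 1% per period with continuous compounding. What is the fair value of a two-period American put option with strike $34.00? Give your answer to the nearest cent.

$6.92

Risk-neutral probability p = (e^0.01 − 0.7)/(1.2 − 0.7) = 0.3101/0.5000 = 0.6201
Terminal stock prices: S_uu = 43.2, S_ud = 25.2, S_dd = 14.7
Terminal payoffs (K − S): max(-9.2, 0) = 0, max(8.8, 0) = 8.8, max(19.3, 0) = 19.3
Node u (S = 36): continuation = e^(−0.01)·[0.6201·0.0000 + 0.3799·8.8000] = 3.3099; exercise value = 0.0000 ≤ continuation, so V_u = 3.3099
Node d (S = 21): continuation = e^(−0.01)·[0.6201·8.8000 + 0.3799·19.3000] = 12.6617; exercise value = 13.0000 > continuation, so V_d = 13.0000 (exercise)
Node 0 (S = 30): continuation = e^(−0.01)·[0.6201·3.3099 + 0.3799·13.0000] = 6.9216; exercise value = 4.0000 ≤ continuation, so V_0 = 6.9216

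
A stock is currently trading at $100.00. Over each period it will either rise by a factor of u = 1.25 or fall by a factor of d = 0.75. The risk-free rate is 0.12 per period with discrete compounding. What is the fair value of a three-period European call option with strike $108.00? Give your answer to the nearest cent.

$27.98

Risk-neutral probability p = (1 + 0.12 − 0.75)/(1.25 − 0.75) = 0.3700/0.5000 = 0.7400
Terminal stock prices: S_uuu = 195.3, S_uud = 117.2, S_udd = 70.31, S_ddd = 42.19
Terminal payoffs (S − K): max(87.31, 0) = 87.31, max(9.188, 0) = 9.188, max(-37.69, 0) = 0, max(-65.81, 0) = 0
Node uu (S = 156.2): V_uu = 1/1.12·[0.7400·87.3125 + 0.2600·9.1875] = 59.8214
Node ud (S = 93.75): V_ud = 1/1.12·[0.7400·9.1875 + 0.2600·0.0000] = 6.0703
Node dd (S = 56.25): V_dd = 1/1.12·[0.7400·0.0000 + 0.2600·0.0000] = 0.0000
Node u (S = 125): V_u = 1/1.12·[0.7400·59.8214 + 0.2600·6.0703] = 40.9341
Node d (S = 75): V_d = 1/1.12·[0.7400·6.0703 + 0.2600·0.0000] = 4.0107
Node 0 (S = 100): V_0 = 1/1.12·[0.7400·40.9341 + 0.2600·4.0107] = 27.9768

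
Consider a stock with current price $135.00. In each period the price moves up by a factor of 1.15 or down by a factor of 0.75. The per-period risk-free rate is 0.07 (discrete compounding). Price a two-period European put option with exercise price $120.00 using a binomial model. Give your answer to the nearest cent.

Risk-neutral probability p = (1 + 0.07 − 0.75)/(1.15 − 0.75) = 0.3200/0.4000 = 0.8000
Terminal stock prices: S_uu = 178.5, S_ud = 116.4, S_dd = 75.94
Terminal payoffs (K − S): max(-58.54, 0) = 0, max(3.562, 0) = 3.562, max(44.06, 0) = 44.06
Node u (S = 155.2): V_u = 1/1.07·[0.8000·0.0000 + 0.2000·3.5625] = 0.6659
Node d (S = 101.2): V_d = 1/1.07·[0.8000·3.5625 + 0.2000·44.0625] = 10.8995
Node 0 (S = 135): V_0 = 1/1.07·[0.8000·0.6659 + 0.2000·10.8995] = 2.5352

$2.54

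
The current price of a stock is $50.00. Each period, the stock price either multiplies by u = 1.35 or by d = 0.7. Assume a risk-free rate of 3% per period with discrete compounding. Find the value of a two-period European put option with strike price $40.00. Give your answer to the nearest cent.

Risk-neutral probability p = (1 + 0.03 − 0.7)/(1.35 − 0.7) = 0.3300/0.6500 = 0.5077
Terminal stock prices: S_uu = 91.13, S_ud = 47.25, S_dd = 24.5
Terminal payoffs (K − S): max(-51.13, 0) = 0, max(-7.25, 0) = 0, max(15.5, 0) = 15.5
Node u (S = 67.5): V_u = 1/1.03·[0.5077·0.0000 + 0.4923·0.0000] = 0.0000
Node d (S = 35): V_d = 1/1.03·[0.5077·0.0000 + 0.4923·15.5000] = 7.4085
Node 0 (S = 50): V_0 = 1/1.03·[0.5077·0.0000 + 0.4923·7.4085] = 3.5410

$3.54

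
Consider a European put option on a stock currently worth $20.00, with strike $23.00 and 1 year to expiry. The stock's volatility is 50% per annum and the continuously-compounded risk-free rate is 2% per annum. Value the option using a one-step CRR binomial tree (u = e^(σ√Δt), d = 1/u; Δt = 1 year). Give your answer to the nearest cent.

$6.43

CRR parameters: u = e^(σ√Δt) = e^(0.5·√1) = 1.6487, d = 1/u = 0.6065
Per-period rate: rΔt = 0.02·1 = 0.02, so R = e^0.02 = 1.0202
Risk-neutral probability p = (e^0.02 − 0.6065)/(1.6487 − 0.6065) = 0.4137/1.0422 = 0.3969
Terminal stock prices: S_u = 32.97, S_d = 12.13
Terminal payoffs (K − S): max(-9.974, 0) = 0, max(10.87, 0) = 10.87
Node 0 (S = 20): V_0 = e^(−0.02)·[0.3969·0.0000 + 0.6031·10.8694] = 6.4253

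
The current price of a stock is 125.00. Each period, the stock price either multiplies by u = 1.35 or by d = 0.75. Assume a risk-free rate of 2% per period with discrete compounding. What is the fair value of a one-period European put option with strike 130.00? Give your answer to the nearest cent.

Risk-neutral probability p = (1 + 0.02 − 0.75)/(1.35 − 0.75) = 0.2700/0.6000 = 0.4500
Terminal stock prices: S_u = 168.8, S_d = 93.75
Terminal payoffs (K − S): max(-38.75, 0) = 0, max(36.25, 0) = 36.25
Node 0 (S = 125): V_0 = 1/1.02·[0.4500·0.0000 + 0.5500·36.2500] = 19.5466

19.55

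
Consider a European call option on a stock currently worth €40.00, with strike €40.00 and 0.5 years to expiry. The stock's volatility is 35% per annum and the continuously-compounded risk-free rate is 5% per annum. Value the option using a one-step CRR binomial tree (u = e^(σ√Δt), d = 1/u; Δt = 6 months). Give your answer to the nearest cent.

CRR parameters: u = e^(σ√Δt) = e^(0.35·√0.5) = 1.2808, d = 1/u = 0.7808
Per-period rate: rΔt = 0.05·0.5 = 0.025, so R = e^0.025 = 1.0253
Risk-neutral probability p = (e^0.025 − 0.7808)/(1.2808 − 0.7808) = 0.2446/0.5000 = 0.4891
Terminal stock prices: S_u = 51.23, S_d = 31.23
Terminal payoffs (S − K): max(11.23, 0) = 11.23, max(-8.77, 0) = 0
Node 0 (S = 40): V_0 = e^(−0.025)·[0.4891·11.2321 + 0.5109·0.0000] = 5.3576

€5.36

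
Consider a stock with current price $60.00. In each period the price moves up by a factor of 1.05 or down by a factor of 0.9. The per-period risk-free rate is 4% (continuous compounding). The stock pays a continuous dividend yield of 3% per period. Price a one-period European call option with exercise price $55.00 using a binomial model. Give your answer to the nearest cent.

Per-period risk-free factor R = e^0.04 = 1.0408; dividend-adjusted growth = e^(0.04−0.03) = 1.0101.
Risk-neutral probability p = (1.0101 − 0.9)/(1.05 − 0.9) = 0.1101/0.1500 = 0.7337
Terminal stock prices: S_u = 63, S_d = 54
Terminal payoffs (S − K): max(8, 0) = 8, max(-1, 0) = 0
Node 0 (S = 60): V_0 = e^(−0.04)·[0.7337·8.0000 + 0.2663·0.0000] = 5.6392

$5.64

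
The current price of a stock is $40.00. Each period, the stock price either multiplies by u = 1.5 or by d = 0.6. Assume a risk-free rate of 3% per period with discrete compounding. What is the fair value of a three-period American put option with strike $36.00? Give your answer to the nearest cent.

Risk-neutral probability p = (1 + 0.03 − 0.6)/(1.5 − 0.6) = 0.4300/0.9000 = 0.4778
Terminal stock prices: S_uuu = 135, S_uud = 54, S_udd = 21.6, S_ddd = 8.64
Terminal payoffs (K − S): max(-99, 0) = 0, max(-18, 0) = 0, max(14.4, 0) = 14.4, max(27.36, 0) = 27.36
Node uu (S = 90): continuation = 1/1.03·[0.4778·0.0000 + 0.5222·0.0000] = 0.0000; exercise value = 0.0000 ≤ continuation, so V_uu = 0.0000
Node ud (S = 36): continuation = 1/1.03·[0.4778·0.0000 + 0.5222·14.4000] = 7.3010; exercise value = 0.0000 ≤ continuation, so V_ud = 7.3010
Node dd (S = 14.4): continuation = 1/1.03·[0.4778·14.4000 + 0.5222·27.3600] = 20.5515; exercise value = 21.6000 > continuation, so V_dd = 21.6000 (exercise)
Node u (S = 60): continuation = 1/1.03·[0.4778·0.0000 + 0.5222·7.3010] = 3.7017; exercise value = 0.0000 ≤ continuation, so V_u = 3.7017
Node d (S = 24): continuation = 1/1.03·[0.4778·7.3010 + 0.5222·21.6000] = 14.3381; exercise value = 12.0000 ≤ continuation, so V_d = 14.3381
Node 0 (S = 40): continuation = 1/1.03·[0.4778·3.7017 + 0.5222·14.3381] = 8.9867; exercise value = 0.0000 ≤ continuation, so V_0 = 8.9867

$8.99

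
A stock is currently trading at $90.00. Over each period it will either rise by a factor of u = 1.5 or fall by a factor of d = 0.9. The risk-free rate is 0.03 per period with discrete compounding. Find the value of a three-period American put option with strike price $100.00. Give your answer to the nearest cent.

$15.67

Risk-neutral probability p = (1 + 0.03 − 0.9)/(1.5 − 0.9) = 0.1300/0.6000 = 0.2167
Terminal stock prices: S_uuu = 303.8, S_uud = 182.2, S_udd = 109.4, S_ddd = 65.61
Terminal payoffs (K − S): max(-203.8, 0) = 0, max(-82.25, 0) = 0, max(-9.35, 0) = 0, max(34.39, 0) = 34.39
Node uu (S = 202.5): continuation = 1/1.03·[0.2167·0.0000 + 0.7833·0.0000] = 0.0000; exercise value = 0.0000 ≤ continuation, so V_uu = 0.0000
Node ud (S = 121.5): continuation = 1/1.03·[0.2167·0.0000 + 0.7833·0.0000] = 0.0000; exercise value = 0.0000 ≤ continuation, so V_ud = 0.0000
Node dd (S = 72.9): continuation = 1/1.03·[0.2167·0.0000 + 0.7833·34.3900] = 26.1542; exercise value = 27.1000 > continuation, so V_dd = 27.1000 (exercise)
Node u (S = 135): continuation = 1/1.03·[0.2167·0.0000 + 0.7833·0.0000] = 0.0000; exercise value = 0.0000 ≤ continuation, so V_u = 0.0000
Node d (S = 81): continuation = 1/1.03·[0.2167·0.0000 + 0.7833·27.1000] = 20.6100; exercise value = 19.0000 ≤ continuation, so V_d = 20.6100
Node 0 (S = 90): continuation = 1/1.03·[0.2167·0.0000 + 0.7833·20.6100] = 15.6743; exercise value = 10.0000 ≤ continuation, so V_0 = 15.6743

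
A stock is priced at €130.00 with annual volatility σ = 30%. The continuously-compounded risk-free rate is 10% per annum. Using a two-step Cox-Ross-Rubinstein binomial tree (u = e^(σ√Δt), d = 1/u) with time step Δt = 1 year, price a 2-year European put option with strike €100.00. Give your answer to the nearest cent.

€3.79

CRR parameters: u = e^(σ√Δt) = e^(0.3·√1) = 1.3499, d = 1/u = 0.7408
Per-period rate: rΔt = 0.1·1 = 0.1, so R = e^0.1 = 1.1052
Risk-neutral probability p = (e^0.1 − 0.7408)/(1.3499 − 0.7408) = 0.3644/0.6090 = 0.5982
Terminal stock prices: S_uu = 236.9, S_ud = 130, S_dd = 71.35
Terminal payoffs (K − S): max(-136.9, 0) = 0, max(-30, 0) = 0, max(28.65, 0) = 28.65
Node u (S = 175.5): V_u = e^(−0.1)·[0.5982·0.0000 + 0.4018·0.0000] = 0.0000
Node d (S = 96.31): V_d = e^(−0.1)·[0.5982·0.0000 + 0.4018·28.6545] = 10.4167
Node 0 (S = 130): V_0 = e^(−0.1)·[0.5982·0.0000 + 0.4018·10.4167] = 3.7867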